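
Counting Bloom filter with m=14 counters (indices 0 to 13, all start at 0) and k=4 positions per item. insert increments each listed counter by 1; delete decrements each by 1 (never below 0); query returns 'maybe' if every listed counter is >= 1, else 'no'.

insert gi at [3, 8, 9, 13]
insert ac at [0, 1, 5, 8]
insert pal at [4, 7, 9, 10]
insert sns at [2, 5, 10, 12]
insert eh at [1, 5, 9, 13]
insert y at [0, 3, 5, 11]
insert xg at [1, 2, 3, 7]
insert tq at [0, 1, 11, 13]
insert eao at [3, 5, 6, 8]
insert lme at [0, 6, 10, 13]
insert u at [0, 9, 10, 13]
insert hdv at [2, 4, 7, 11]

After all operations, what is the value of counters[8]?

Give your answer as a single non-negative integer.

Answer: 3

Derivation:
Step 1: insert gi at [3, 8, 9, 13] -> counters=[0,0,0,1,0,0,0,0,1,1,0,0,0,1]
Step 2: insert ac at [0, 1, 5, 8] -> counters=[1,1,0,1,0,1,0,0,2,1,0,0,0,1]
Step 3: insert pal at [4, 7, 9, 10] -> counters=[1,1,0,1,1,1,0,1,2,2,1,0,0,1]
Step 4: insert sns at [2, 5, 10, 12] -> counters=[1,1,1,1,1,2,0,1,2,2,2,0,1,1]
Step 5: insert eh at [1, 5, 9, 13] -> counters=[1,2,1,1,1,3,0,1,2,3,2,0,1,2]
Step 6: insert y at [0, 3, 5, 11] -> counters=[2,2,1,2,1,4,0,1,2,3,2,1,1,2]
Step 7: insert xg at [1, 2, 3, 7] -> counters=[2,3,2,3,1,4,0,2,2,3,2,1,1,2]
Step 8: insert tq at [0, 1, 11, 13] -> counters=[3,4,2,3,1,4,0,2,2,3,2,2,1,3]
Step 9: insert eao at [3, 5, 6, 8] -> counters=[3,4,2,4,1,5,1,2,3,3,2,2,1,3]
Step 10: insert lme at [0, 6, 10, 13] -> counters=[4,4,2,4,1,5,2,2,3,3,3,2,1,4]
Step 11: insert u at [0, 9, 10, 13] -> counters=[5,4,2,4,1,5,2,2,3,4,4,2,1,5]
Step 12: insert hdv at [2, 4, 7, 11] -> counters=[5,4,3,4,2,5,2,3,3,4,4,3,1,5]
Final counters=[5,4,3,4,2,5,2,3,3,4,4,3,1,5] -> counters[8]=3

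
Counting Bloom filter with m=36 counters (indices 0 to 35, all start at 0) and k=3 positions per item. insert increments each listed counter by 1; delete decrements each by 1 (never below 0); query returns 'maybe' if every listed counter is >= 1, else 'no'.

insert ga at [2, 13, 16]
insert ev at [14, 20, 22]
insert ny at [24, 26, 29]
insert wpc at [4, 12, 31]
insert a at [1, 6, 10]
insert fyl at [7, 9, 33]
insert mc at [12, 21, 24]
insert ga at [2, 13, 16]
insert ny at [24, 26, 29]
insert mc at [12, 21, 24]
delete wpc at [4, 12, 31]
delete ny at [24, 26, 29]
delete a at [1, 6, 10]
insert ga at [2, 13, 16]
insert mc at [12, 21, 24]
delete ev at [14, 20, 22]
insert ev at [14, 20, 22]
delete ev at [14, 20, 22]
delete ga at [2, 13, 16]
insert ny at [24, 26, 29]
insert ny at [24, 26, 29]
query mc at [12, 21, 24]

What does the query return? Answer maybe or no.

Step 1: insert ga at [2, 13, 16] -> counters=[0,0,1,0,0,0,0,0,0,0,0,0,0,1,0,0,1,0,0,0,0,0,0,0,0,0,0,0,0,0,0,0,0,0,0,0]
Step 2: insert ev at [14, 20, 22] -> counters=[0,0,1,0,0,0,0,0,0,0,0,0,0,1,1,0,1,0,0,0,1,0,1,0,0,0,0,0,0,0,0,0,0,0,0,0]
Step 3: insert ny at [24, 26, 29] -> counters=[0,0,1,0,0,0,0,0,0,0,0,0,0,1,1,0,1,0,0,0,1,0,1,0,1,0,1,0,0,1,0,0,0,0,0,0]
Step 4: insert wpc at [4, 12, 31] -> counters=[0,0,1,0,1,0,0,0,0,0,0,0,1,1,1,0,1,0,0,0,1,0,1,0,1,0,1,0,0,1,0,1,0,0,0,0]
Step 5: insert a at [1, 6, 10] -> counters=[0,1,1,0,1,0,1,0,0,0,1,0,1,1,1,0,1,0,0,0,1,0,1,0,1,0,1,0,0,1,0,1,0,0,0,0]
Step 6: insert fyl at [7, 9, 33] -> counters=[0,1,1,0,1,0,1,1,0,1,1,0,1,1,1,0,1,0,0,0,1,0,1,0,1,0,1,0,0,1,0,1,0,1,0,0]
Step 7: insert mc at [12, 21, 24] -> counters=[0,1,1,0,1,0,1,1,0,1,1,0,2,1,1,0,1,0,0,0,1,1,1,0,2,0,1,0,0,1,0,1,0,1,0,0]
Step 8: insert ga at [2, 13, 16] -> counters=[0,1,2,0,1,0,1,1,0,1,1,0,2,2,1,0,2,0,0,0,1,1,1,0,2,0,1,0,0,1,0,1,0,1,0,0]
Step 9: insert ny at [24, 26, 29] -> counters=[0,1,2,0,1,0,1,1,0,1,1,0,2,2,1,0,2,0,0,0,1,1,1,0,3,0,2,0,0,2,0,1,0,1,0,0]
Step 10: insert mc at [12, 21, 24] -> counters=[0,1,2,0,1,0,1,1,0,1,1,0,3,2,1,0,2,0,0,0,1,2,1,0,4,0,2,0,0,2,0,1,0,1,0,0]
Step 11: delete wpc at [4, 12, 31] -> counters=[0,1,2,0,0,0,1,1,0,1,1,0,2,2,1,0,2,0,0,0,1,2,1,0,4,0,2,0,0,2,0,0,0,1,0,0]
Step 12: delete ny at [24, 26, 29] -> counters=[0,1,2,0,0,0,1,1,0,1,1,0,2,2,1,0,2,0,0,0,1,2,1,0,3,0,1,0,0,1,0,0,0,1,0,0]
Step 13: delete a at [1, 6, 10] -> counters=[0,0,2,0,0,0,0,1,0,1,0,0,2,2,1,0,2,0,0,0,1,2,1,0,3,0,1,0,0,1,0,0,0,1,0,0]
Step 14: insert ga at [2, 13, 16] -> counters=[0,0,3,0,0,0,0,1,0,1,0,0,2,3,1,0,3,0,0,0,1,2,1,0,3,0,1,0,0,1,0,0,0,1,0,0]
Step 15: insert mc at [12, 21, 24] -> counters=[0,0,3,0,0,0,0,1,0,1,0,0,3,3,1,0,3,0,0,0,1,3,1,0,4,0,1,0,0,1,0,0,0,1,0,0]
Step 16: delete ev at [14, 20, 22] -> counters=[0,0,3,0,0,0,0,1,0,1,0,0,3,3,0,0,3,0,0,0,0,3,0,0,4,0,1,0,0,1,0,0,0,1,0,0]
Step 17: insert ev at [14, 20, 22] -> counters=[0,0,3,0,0,0,0,1,0,1,0,0,3,3,1,0,3,0,0,0,1,3,1,0,4,0,1,0,0,1,0,0,0,1,0,0]
Step 18: delete ev at [14, 20, 22] -> counters=[0,0,3,0,0,0,0,1,0,1,0,0,3,3,0,0,3,0,0,0,0,3,0,0,4,0,1,0,0,1,0,0,0,1,0,0]
Step 19: delete ga at [2, 13, 16] -> counters=[0,0,2,0,0,0,0,1,0,1,0,0,3,2,0,0,2,0,0,0,0,3,0,0,4,0,1,0,0,1,0,0,0,1,0,0]
Step 20: insert ny at [24, 26, 29] -> counters=[0,0,2,0,0,0,0,1,0,1,0,0,3,2,0,0,2,0,0,0,0,3,0,0,5,0,2,0,0,2,0,0,0,1,0,0]
Step 21: insert ny at [24, 26, 29] -> counters=[0,0,2,0,0,0,0,1,0,1,0,0,3,2,0,0,2,0,0,0,0,3,0,0,6,0,3,0,0,3,0,0,0,1,0,0]
Query mc: check counters[12]=3 counters[21]=3 counters[24]=6 -> maybe

Answer: maybe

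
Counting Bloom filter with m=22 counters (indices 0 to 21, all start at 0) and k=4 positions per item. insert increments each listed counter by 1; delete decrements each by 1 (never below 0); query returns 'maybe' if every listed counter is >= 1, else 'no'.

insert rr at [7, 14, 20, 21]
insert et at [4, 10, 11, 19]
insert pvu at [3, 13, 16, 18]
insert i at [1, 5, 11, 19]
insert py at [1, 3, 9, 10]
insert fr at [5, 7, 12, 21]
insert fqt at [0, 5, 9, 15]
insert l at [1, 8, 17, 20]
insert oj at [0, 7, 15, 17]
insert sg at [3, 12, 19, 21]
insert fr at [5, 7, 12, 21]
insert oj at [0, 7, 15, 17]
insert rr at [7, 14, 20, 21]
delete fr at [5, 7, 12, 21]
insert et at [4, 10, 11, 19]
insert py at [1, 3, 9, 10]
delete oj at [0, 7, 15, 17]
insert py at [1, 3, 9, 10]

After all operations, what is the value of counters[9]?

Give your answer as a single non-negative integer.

Answer: 4

Derivation:
Step 1: insert rr at [7, 14, 20, 21] -> counters=[0,0,0,0,0,0,0,1,0,0,0,0,0,0,1,0,0,0,0,0,1,1]
Step 2: insert et at [4, 10, 11, 19] -> counters=[0,0,0,0,1,0,0,1,0,0,1,1,0,0,1,0,0,0,0,1,1,1]
Step 3: insert pvu at [3, 13, 16, 18] -> counters=[0,0,0,1,1,0,0,1,0,0,1,1,0,1,1,0,1,0,1,1,1,1]
Step 4: insert i at [1, 5, 11, 19] -> counters=[0,1,0,1,1,1,0,1,0,0,1,2,0,1,1,0,1,0,1,2,1,1]
Step 5: insert py at [1, 3, 9, 10] -> counters=[0,2,0,2,1,1,0,1,0,1,2,2,0,1,1,0,1,0,1,2,1,1]
Step 6: insert fr at [5, 7, 12, 21] -> counters=[0,2,0,2,1,2,0,2,0,1,2,2,1,1,1,0,1,0,1,2,1,2]
Step 7: insert fqt at [0, 5, 9, 15] -> counters=[1,2,0,2,1,3,0,2,0,2,2,2,1,1,1,1,1,0,1,2,1,2]
Step 8: insert l at [1, 8, 17, 20] -> counters=[1,3,0,2,1,3,0,2,1,2,2,2,1,1,1,1,1,1,1,2,2,2]
Step 9: insert oj at [0, 7, 15, 17] -> counters=[2,3,0,2,1,3,0,3,1,2,2,2,1,1,1,2,1,2,1,2,2,2]
Step 10: insert sg at [3, 12, 19, 21] -> counters=[2,3,0,3,1,3,0,3,1,2,2,2,2,1,1,2,1,2,1,3,2,3]
Step 11: insert fr at [5, 7, 12, 21] -> counters=[2,3,0,3,1,4,0,4,1,2,2,2,3,1,1,2,1,2,1,3,2,4]
Step 12: insert oj at [0, 7, 15, 17] -> counters=[3,3,0,3,1,4,0,5,1,2,2,2,3,1,1,3,1,3,1,3,2,4]
Step 13: insert rr at [7, 14, 20, 21] -> counters=[3,3,0,3,1,4,0,6,1,2,2,2,3,1,2,3,1,3,1,3,3,5]
Step 14: delete fr at [5, 7, 12, 21] -> counters=[3,3,0,3,1,3,0,5,1,2,2,2,2,1,2,3,1,3,1,3,3,4]
Step 15: insert et at [4, 10, 11, 19] -> counters=[3,3,0,3,2,3,0,5,1,2,3,3,2,1,2,3,1,3,1,4,3,4]
Step 16: insert py at [1, 3, 9, 10] -> counters=[3,4,0,4,2,3,0,5,1,3,4,3,2,1,2,3,1,3,1,4,3,4]
Step 17: delete oj at [0, 7, 15, 17] -> counters=[2,4,0,4,2,3,0,4,1,3,4,3,2,1,2,2,1,2,1,4,3,4]
Step 18: insert py at [1, 3, 9, 10] -> counters=[2,5,0,5,2,3,0,4,1,4,5,3,2,1,2,2,1,2,1,4,3,4]
Final counters=[2,5,0,5,2,3,0,4,1,4,5,3,2,1,2,2,1,2,1,4,3,4] -> counters[9]=4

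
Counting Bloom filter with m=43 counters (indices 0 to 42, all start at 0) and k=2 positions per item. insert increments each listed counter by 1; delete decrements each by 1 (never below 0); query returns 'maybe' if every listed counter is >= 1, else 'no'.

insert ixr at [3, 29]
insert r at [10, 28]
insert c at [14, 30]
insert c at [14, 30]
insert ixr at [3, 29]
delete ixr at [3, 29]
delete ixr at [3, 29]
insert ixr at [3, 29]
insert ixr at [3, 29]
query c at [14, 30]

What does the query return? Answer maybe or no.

Answer: maybe

Derivation:
Step 1: insert ixr at [3, 29] -> counters=[0,0,0,1,0,0,0,0,0,0,0,0,0,0,0,0,0,0,0,0,0,0,0,0,0,0,0,0,0,1,0,0,0,0,0,0,0,0,0,0,0,0,0]
Step 2: insert r at [10, 28] -> counters=[0,0,0,1,0,0,0,0,0,0,1,0,0,0,0,0,0,0,0,0,0,0,0,0,0,0,0,0,1,1,0,0,0,0,0,0,0,0,0,0,0,0,0]
Step 3: insert c at [14, 30] -> counters=[0,0,0,1,0,0,0,0,0,0,1,0,0,0,1,0,0,0,0,0,0,0,0,0,0,0,0,0,1,1,1,0,0,0,0,0,0,0,0,0,0,0,0]
Step 4: insert c at [14, 30] -> counters=[0,0,0,1,0,0,0,0,0,0,1,0,0,0,2,0,0,0,0,0,0,0,0,0,0,0,0,0,1,1,2,0,0,0,0,0,0,0,0,0,0,0,0]
Step 5: insert ixr at [3, 29] -> counters=[0,0,0,2,0,0,0,0,0,0,1,0,0,0,2,0,0,0,0,0,0,0,0,0,0,0,0,0,1,2,2,0,0,0,0,0,0,0,0,0,0,0,0]
Step 6: delete ixr at [3, 29] -> counters=[0,0,0,1,0,0,0,0,0,0,1,0,0,0,2,0,0,0,0,0,0,0,0,0,0,0,0,0,1,1,2,0,0,0,0,0,0,0,0,0,0,0,0]
Step 7: delete ixr at [3, 29] -> counters=[0,0,0,0,0,0,0,0,0,0,1,0,0,0,2,0,0,0,0,0,0,0,0,0,0,0,0,0,1,0,2,0,0,0,0,0,0,0,0,0,0,0,0]
Step 8: insert ixr at [3, 29] -> counters=[0,0,0,1,0,0,0,0,0,0,1,0,0,0,2,0,0,0,0,0,0,0,0,0,0,0,0,0,1,1,2,0,0,0,0,0,0,0,0,0,0,0,0]
Step 9: insert ixr at [3, 29] -> counters=[0,0,0,2,0,0,0,0,0,0,1,0,0,0,2,0,0,0,0,0,0,0,0,0,0,0,0,0,1,2,2,0,0,0,0,0,0,0,0,0,0,0,0]
Query c: check counters[14]=2 counters[30]=2 -> maybe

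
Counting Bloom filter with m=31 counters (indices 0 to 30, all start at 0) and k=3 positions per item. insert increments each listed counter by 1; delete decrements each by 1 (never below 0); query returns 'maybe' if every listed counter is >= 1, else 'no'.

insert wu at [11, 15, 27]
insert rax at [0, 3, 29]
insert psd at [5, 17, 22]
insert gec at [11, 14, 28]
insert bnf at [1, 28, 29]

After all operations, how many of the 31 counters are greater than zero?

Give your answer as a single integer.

Step 1: insert wu at [11, 15, 27] -> counters=[0,0,0,0,0,0,0,0,0,0,0,1,0,0,0,1,0,0,0,0,0,0,0,0,0,0,0,1,0,0,0]
Step 2: insert rax at [0, 3, 29] -> counters=[1,0,0,1,0,0,0,0,0,0,0,1,0,0,0,1,0,0,0,0,0,0,0,0,0,0,0,1,0,1,0]
Step 3: insert psd at [5, 17, 22] -> counters=[1,0,0,1,0,1,0,0,0,0,0,1,0,0,0,1,0,1,0,0,0,0,1,0,0,0,0,1,0,1,0]
Step 4: insert gec at [11, 14, 28] -> counters=[1,0,0,1,0,1,0,0,0,0,0,2,0,0,1,1,0,1,0,0,0,0,1,0,0,0,0,1,1,1,0]
Step 5: insert bnf at [1, 28, 29] -> counters=[1,1,0,1,0,1,0,0,0,0,0,2,0,0,1,1,0,1,0,0,0,0,1,0,0,0,0,1,2,2,0]
Final counters=[1,1,0,1,0,1,0,0,0,0,0,2,0,0,1,1,0,1,0,0,0,0,1,0,0,0,0,1,2,2,0] -> 12 nonzero

Answer: 12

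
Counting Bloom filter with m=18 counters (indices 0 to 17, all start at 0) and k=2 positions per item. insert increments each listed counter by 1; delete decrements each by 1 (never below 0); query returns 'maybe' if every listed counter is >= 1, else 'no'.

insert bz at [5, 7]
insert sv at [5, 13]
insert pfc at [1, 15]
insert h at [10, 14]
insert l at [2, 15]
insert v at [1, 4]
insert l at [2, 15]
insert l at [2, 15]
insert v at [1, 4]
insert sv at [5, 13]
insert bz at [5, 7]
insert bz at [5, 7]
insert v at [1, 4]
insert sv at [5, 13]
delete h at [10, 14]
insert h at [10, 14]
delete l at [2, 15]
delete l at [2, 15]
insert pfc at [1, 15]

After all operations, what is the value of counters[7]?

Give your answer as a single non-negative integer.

Answer: 3

Derivation:
Step 1: insert bz at [5, 7] -> counters=[0,0,0,0,0,1,0,1,0,0,0,0,0,0,0,0,0,0]
Step 2: insert sv at [5, 13] -> counters=[0,0,0,0,0,2,0,1,0,0,0,0,0,1,0,0,0,0]
Step 3: insert pfc at [1, 15] -> counters=[0,1,0,0,0,2,0,1,0,0,0,0,0,1,0,1,0,0]
Step 4: insert h at [10, 14] -> counters=[0,1,0,0,0,2,0,1,0,0,1,0,0,1,1,1,0,0]
Step 5: insert l at [2, 15] -> counters=[0,1,1,0,0,2,0,1,0,0,1,0,0,1,1,2,0,0]
Step 6: insert v at [1, 4] -> counters=[0,2,1,0,1,2,0,1,0,0,1,0,0,1,1,2,0,0]
Step 7: insert l at [2, 15] -> counters=[0,2,2,0,1,2,0,1,0,0,1,0,0,1,1,3,0,0]
Step 8: insert l at [2, 15] -> counters=[0,2,3,0,1,2,0,1,0,0,1,0,0,1,1,4,0,0]
Step 9: insert v at [1, 4] -> counters=[0,3,3,0,2,2,0,1,0,0,1,0,0,1,1,4,0,0]
Step 10: insert sv at [5, 13] -> counters=[0,3,3,0,2,3,0,1,0,0,1,0,0,2,1,4,0,0]
Step 11: insert bz at [5, 7] -> counters=[0,3,3,0,2,4,0,2,0,0,1,0,0,2,1,4,0,0]
Step 12: insert bz at [5, 7] -> counters=[0,3,3,0,2,5,0,3,0,0,1,0,0,2,1,4,0,0]
Step 13: insert v at [1, 4] -> counters=[0,4,3,0,3,5,0,3,0,0,1,0,0,2,1,4,0,0]
Step 14: insert sv at [5, 13] -> counters=[0,4,3,0,3,6,0,3,0,0,1,0,0,3,1,4,0,0]
Step 15: delete h at [10, 14] -> counters=[0,4,3,0,3,6,0,3,0,0,0,0,0,3,0,4,0,0]
Step 16: insert h at [10, 14] -> counters=[0,4,3,0,3,6,0,3,0,0,1,0,0,3,1,4,0,0]
Step 17: delete l at [2, 15] -> counters=[0,4,2,0,3,6,0,3,0,0,1,0,0,3,1,3,0,0]
Step 18: delete l at [2, 15] -> counters=[0,4,1,0,3,6,0,3,0,0,1,0,0,3,1,2,0,0]
Step 19: insert pfc at [1, 15] -> counters=[0,5,1,0,3,6,0,3,0,0,1,0,0,3,1,3,0,0]
Final counters=[0,5,1,0,3,6,0,3,0,0,1,0,0,3,1,3,0,0] -> counters[7]=3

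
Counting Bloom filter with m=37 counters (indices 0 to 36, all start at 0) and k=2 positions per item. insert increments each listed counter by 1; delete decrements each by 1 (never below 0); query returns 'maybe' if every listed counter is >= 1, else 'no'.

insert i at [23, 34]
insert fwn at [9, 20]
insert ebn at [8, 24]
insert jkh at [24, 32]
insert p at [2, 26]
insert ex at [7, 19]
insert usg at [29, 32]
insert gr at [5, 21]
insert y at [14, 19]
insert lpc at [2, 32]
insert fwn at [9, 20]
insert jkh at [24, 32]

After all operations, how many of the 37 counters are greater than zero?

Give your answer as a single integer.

Answer: 15

Derivation:
Step 1: insert i at [23, 34] -> counters=[0,0,0,0,0,0,0,0,0,0,0,0,0,0,0,0,0,0,0,0,0,0,0,1,0,0,0,0,0,0,0,0,0,0,1,0,0]
Step 2: insert fwn at [9, 20] -> counters=[0,0,0,0,0,0,0,0,0,1,0,0,0,0,0,0,0,0,0,0,1,0,0,1,0,0,0,0,0,0,0,0,0,0,1,0,0]
Step 3: insert ebn at [8, 24] -> counters=[0,0,0,0,0,0,0,0,1,1,0,0,0,0,0,0,0,0,0,0,1,0,0,1,1,0,0,0,0,0,0,0,0,0,1,0,0]
Step 4: insert jkh at [24, 32] -> counters=[0,0,0,0,0,0,0,0,1,1,0,0,0,0,0,0,0,0,0,0,1,0,0,1,2,0,0,0,0,0,0,0,1,0,1,0,0]
Step 5: insert p at [2, 26] -> counters=[0,0,1,0,0,0,0,0,1,1,0,0,0,0,0,0,0,0,0,0,1,0,0,1,2,0,1,0,0,0,0,0,1,0,1,0,0]
Step 6: insert ex at [7, 19] -> counters=[0,0,1,0,0,0,0,1,1,1,0,0,0,0,0,0,0,0,0,1,1,0,0,1,2,0,1,0,0,0,0,0,1,0,1,0,0]
Step 7: insert usg at [29, 32] -> counters=[0,0,1,0,0,0,0,1,1,1,0,0,0,0,0,0,0,0,0,1,1,0,0,1,2,0,1,0,0,1,0,0,2,0,1,0,0]
Step 8: insert gr at [5, 21] -> counters=[0,0,1,0,0,1,0,1,1,1,0,0,0,0,0,0,0,0,0,1,1,1,0,1,2,0,1,0,0,1,0,0,2,0,1,0,0]
Step 9: insert y at [14, 19] -> counters=[0,0,1,0,0,1,0,1,1,1,0,0,0,0,1,0,0,0,0,2,1,1,0,1,2,0,1,0,0,1,0,0,2,0,1,0,0]
Step 10: insert lpc at [2, 32] -> counters=[0,0,2,0,0,1,0,1,1,1,0,0,0,0,1,0,0,0,0,2,1,1,0,1,2,0,1,0,0,1,0,0,3,0,1,0,0]
Step 11: insert fwn at [9, 20] -> counters=[0,0,2,0,0,1,0,1,1,2,0,0,0,0,1,0,0,0,0,2,2,1,0,1,2,0,1,0,0,1,0,0,3,0,1,0,0]
Step 12: insert jkh at [24, 32] -> counters=[0,0,2,0,0,1,0,1,1,2,0,0,0,0,1,0,0,0,0,2,2,1,0,1,3,0,1,0,0,1,0,0,4,0,1,0,0]
Final counters=[0,0,2,0,0,1,0,1,1,2,0,0,0,0,1,0,0,0,0,2,2,1,0,1,3,0,1,0,0,1,0,0,4,0,1,0,0] -> 15 nonzero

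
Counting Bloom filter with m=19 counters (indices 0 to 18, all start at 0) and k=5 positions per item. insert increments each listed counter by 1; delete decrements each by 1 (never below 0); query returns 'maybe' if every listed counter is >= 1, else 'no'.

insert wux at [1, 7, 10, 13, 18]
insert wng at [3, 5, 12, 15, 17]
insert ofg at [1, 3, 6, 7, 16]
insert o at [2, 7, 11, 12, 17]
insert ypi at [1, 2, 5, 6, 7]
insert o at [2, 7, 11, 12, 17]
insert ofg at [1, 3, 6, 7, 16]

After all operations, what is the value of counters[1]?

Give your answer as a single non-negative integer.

Step 1: insert wux at [1, 7, 10, 13, 18] -> counters=[0,1,0,0,0,0,0,1,0,0,1,0,0,1,0,0,0,0,1]
Step 2: insert wng at [3, 5, 12, 15, 17] -> counters=[0,1,0,1,0,1,0,1,0,0,1,0,1,1,0,1,0,1,1]
Step 3: insert ofg at [1, 3, 6, 7, 16] -> counters=[0,2,0,2,0,1,1,2,0,0,1,0,1,1,0,1,1,1,1]
Step 4: insert o at [2, 7, 11, 12, 17] -> counters=[0,2,1,2,0,1,1,3,0,0,1,1,2,1,0,1,1,2,1]
Step 5: insert ypi at [1, 2, 5, 6, 7] -> counters=[0,3,2,2,0,2,2,4,0,0,1,1,2,1,0,1,1,2,1]
Step 6: insert o at [2, 7, 11, 12, 17] -> counters=[0,3,3,2,0,2,2,5,0,0,1,2,3,1,0,1,1,3,1]
Step 7: insert ofg at [1, 3, 6, 7, 16] -> counters=[0,4,3,3,0,2,3,6,0,0,1,2,3,1,0,1,2,3,1]
Final counters=[0,4,3,3,0,2,3,6,0,0,1,2,3,1,0,1,2,3,1] -> counters[1]=4

Answer: 4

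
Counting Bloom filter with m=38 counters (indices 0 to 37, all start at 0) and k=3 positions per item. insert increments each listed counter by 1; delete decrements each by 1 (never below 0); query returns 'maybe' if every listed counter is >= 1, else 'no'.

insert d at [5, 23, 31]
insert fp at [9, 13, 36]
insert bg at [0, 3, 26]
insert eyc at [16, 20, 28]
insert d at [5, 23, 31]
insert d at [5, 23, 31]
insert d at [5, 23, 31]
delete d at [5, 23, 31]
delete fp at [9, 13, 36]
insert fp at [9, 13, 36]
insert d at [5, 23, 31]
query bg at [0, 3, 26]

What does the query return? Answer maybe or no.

Answer: maybe

Derivation:
Step 1: insert d at [5, 23, 31] -> counters=[0,0,0,0,0,1,0,0,0,0,0,0,0,0,0,0,0,0,0,0,0,0,0,1,0,0,0,0,0,0,0,1,0,0,0,0,0,0]
Step 2: insert fp at [9, 13, 36] -> counters=[0,0,0,0,0,1,0,0,0,1,0,0,0,1,0,0,0,0,0,0,0,0,0,1,0,0,0,0,0,0,0,1,0,0,0,0,1,0]
Step 3: insert bg at [0, 3, 26] -> counters=[1,0,0,1,0,1,0,0,0,1,0,0,0,1,0,0,0,0,0,0,0,0,0,1,0,0,1,0,0,0,0,1,0,0,0,0,1,0]
Step 4: insert eyc at [16, 20, 28] -> counters=[1,0,0,1,0,1,0,0,0,1,0,0,0,1,0,0,1,0,0,0,1,0,0,1,0,0,1,0,1,0,0,1,0,0,0,0,1,0]
Step 5: insert d at [5, 23, 31] -> counters=[1,0,0,1,0,2,0,0,0,1,0,0,0,1,0,0,1,0,0,0,1,0,0,2,0,0,1,0,1,0,0,2,0,0,0,0,1,0]
Step 6: insert d at [5, 23, 31] -> counters=[1,0,0,1,0,3,0,0,0,1,0,0,0,1,0,0,1,0,0,0,1,0,0,3,0,0,1,0,1,0,0,3,0,0,0,0,1,0]
Step 7: insert d at [5, 23, 31] -> counters=[1,0,0,1,0,4,0,0,0,1,0,0,0,1,0,0,1,0,0,0,1,0,0,4,0,0,1,0,1,0,0,4,0,0,0,0,1,0]
Step 8: delete d at [5, 23, 31] -> counters=[1,0,0,1,0,3,0,0,0,1,0,0,0,1,0,0,1,0,0,0,1,0,0,3,0,0,1,0,1,0,0,3,0,0,0,0,1,0]
Step 9: delete fp at [9, 13, 36] -> counters=[1,0,0,1,0,3,0,0,0,0,0,0,0,0,0,0,1,0,0,0,1,0,0,3,0,0,1,0,1,0,0,3,0,0,0,0,0,0]
Step 10: insert fp at [9, 13, 36] -> counters=[1,0,0,1,0,3,0,0,0,1,0,0,0,1,0,0,1,0,0,0,1,0,0,3,0,0,1,0,1,0,0,3,0,0,0,0,1,0]
Step 11: insert d at [5, 23, 31] -> counters=[1,0,0,1,0,4,0,0,0,1,0,0,0,1,0,0,1,0,0,0,1,0,0,4,0,0,1,0,1,0,0,4,0,0,0,0,1,0]
Query bg: check counters[0]=1 counters[3]=1 counters[26]=1 -> maybe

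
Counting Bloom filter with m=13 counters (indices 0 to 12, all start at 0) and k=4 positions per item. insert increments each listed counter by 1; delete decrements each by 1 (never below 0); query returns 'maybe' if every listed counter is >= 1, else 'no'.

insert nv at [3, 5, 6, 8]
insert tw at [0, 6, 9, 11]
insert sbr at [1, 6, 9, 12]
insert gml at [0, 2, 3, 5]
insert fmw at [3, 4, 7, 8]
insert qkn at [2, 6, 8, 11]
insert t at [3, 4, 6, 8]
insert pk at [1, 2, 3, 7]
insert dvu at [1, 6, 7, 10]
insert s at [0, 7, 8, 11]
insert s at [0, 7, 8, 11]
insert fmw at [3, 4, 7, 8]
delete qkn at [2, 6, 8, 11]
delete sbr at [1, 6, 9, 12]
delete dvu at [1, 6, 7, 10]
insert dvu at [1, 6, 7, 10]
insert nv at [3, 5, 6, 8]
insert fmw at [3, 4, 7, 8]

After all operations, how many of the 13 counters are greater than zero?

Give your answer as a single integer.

Answer: 12

Derivation:
Step 1: insert nv at [3, 5, 6, 8] -> counters=[0,0,0,1,0,1,1,0,1,0,0,0,0]
Step 2: insert tw at [0, 6, 9, 11] -> counters=[1,0,0,1,0,1,2,0,1,1,0,1,0]
Step 3: insert sbr at [1, 6, 9, 12] -> counters=[1,1,0,1,0,1,3,0,1,2,0,1,1]
Step 4: insert gml at [0, 2, 3, 5] -> counters=[2,1,1,2,0,2,3,0,1,2,0,1,1]
Step 5: insert fmw at [3, 4, 7, 8] -> counters=[2,1,1,3,1,2,3,1,2,2,0,1,1]
Step 6: insert qkn at [2, 6, 8, 11] -> counters=[2,1,2,3,1,2,4,1,3,2,0,2,1]
Step 7: insert t at [3, 4, 6, 8] -> counters=[2,1,2,4,2,2,5,1,4,2,0,2,1]
Step 8: insert pk at [1, 2, 3, 7] -> counters=[2,2,3,5,2,2,5,2,4,2,0,2,1]
Step 9: insert dvu at [1, 6, 7, 10] -> counters=[2,3,3,5,2,2,6,3,4,2,1,2,1]
Step 10: insert s at [0, 7, 8, 11] -> counters=[3,3,3,5,2,2,6,4,5,2,1,3,1]
Step 11: insert s at [0, 7, 8, 11] -> counters=[4,3,3,5,2,2,6,5,6,2,1,4,1]
Step 12: insert fmw at [3, 4, 7, 8] -> counters=[4,3,3,6,3,2,6,6,7,2,1,4,1]
Step 13: delete qkn at [2, 6, 8, 11] -> counters=[4,3,2,6,3,2,5,6,6,2,1,3,1]
Step 14: delete sbr at [1, 6, 9, 12] -> counters=[4,2,2,6,3,2,4,6,6,1,1,3,0]
Step 15: delete dvu at [1, 6, 7, 10] -> counters=[4,1,2,6,3,2,3,5,6,1,0,3,0]
Step 16: insert dvu at [1, 6, 7, 10] -> counters=[4,2,2,6,3,2,4,6,6,1,1,3,0]
Step 17: insert nv at [3, 5, 6, 8] -> counters=[4,2,2,7,3,3,5,6,7,1,1,3,0]
Step 18: insert fmw at [3, 4, 7, 8] -> counters=[4,2,2,8,4,3,5,7,8,1,1,3,0]
Final counters=[4,2,2,8,4,3,5,7,8,1,1,3,0] -> 12 nonzero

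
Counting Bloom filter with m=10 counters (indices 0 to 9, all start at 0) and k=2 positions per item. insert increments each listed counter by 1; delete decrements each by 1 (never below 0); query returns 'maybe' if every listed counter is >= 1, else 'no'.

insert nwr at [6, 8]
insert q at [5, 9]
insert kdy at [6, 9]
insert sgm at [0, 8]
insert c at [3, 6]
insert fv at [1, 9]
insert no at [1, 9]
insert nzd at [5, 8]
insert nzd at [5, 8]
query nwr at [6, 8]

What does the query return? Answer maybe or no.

Answer: maybe

Derivation:
Step 1: insert nwr at [6, 8] -> counters=[0,0,0,0,0,0,1,0,1,0]
Step 2: insert q at [5, 9] -> counters=[0,0,0,0,0,1,1,0,1,1]
Step 3: insert kdy at [6, 9] -> counters=[0,0,0,0,0,1,2,0,1,2]
Step 4: insert sgm at [0, 8] -> counters=[1,0,0,0,0,1,2,0,2,2]
Step 5: insert c at [3, 6] -> counters=[1,0,0,1,0,1,3,0,2,2]
Step 6: insert fv at [1, 9] -> counters=[1,1,0,1,0,1,3,0,2,3]
Step 7: insert no at [1, 9] -> counters=[1,2,0,1,0,1,3,0,2,4]
Step 8: insert nzd at [5, 8] -> counters=[1,2,0,1,0,2,3,0,3,4]
Step 9: insert nzd at [5, 8] -> counters=[1,2,0,1,0,3,3,0,4,4]
Query nwr: check counters[6]=3 counters[8]=4 -> maybe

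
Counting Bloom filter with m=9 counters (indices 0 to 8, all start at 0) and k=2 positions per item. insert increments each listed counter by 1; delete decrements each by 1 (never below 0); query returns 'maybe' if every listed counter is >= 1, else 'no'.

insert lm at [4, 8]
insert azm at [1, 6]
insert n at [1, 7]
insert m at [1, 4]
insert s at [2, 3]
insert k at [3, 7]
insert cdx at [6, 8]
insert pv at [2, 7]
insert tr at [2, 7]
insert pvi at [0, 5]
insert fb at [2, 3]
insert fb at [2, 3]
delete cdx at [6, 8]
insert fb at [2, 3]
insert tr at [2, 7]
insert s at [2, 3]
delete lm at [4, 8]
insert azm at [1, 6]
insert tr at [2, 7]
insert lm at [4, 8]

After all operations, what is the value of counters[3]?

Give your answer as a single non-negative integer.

Answer: 6

Derivation:
Step 1: insert lm at [4, 8] -> counters=[0,0,0,0,1,0,0,0,1]
Step 2: insert azm at [1, 6] -> counters=[0,1,0,0,1,0,1,0,1]
Step 3: insert n at [1, 7] -> counters=[0,2,0,0,1,0,1,1,1]
Step 4: insert m at [1, 4] -> counters=[0,3,0,0,2,0,1,1,1]
Step 5: insert s at [2, 3] -> counters=[0,3,1,1,2,0,1,1,1]
Step 6: insert k at [3, 7] -> counters=[0,3,1,2,2,0,1,2,1]
Step 7: insert cdx at [6, 8] -> counters=[0,3,1,2,2,0,2,2,2]
Step 8: insert pv at [2, 7] -> counters=[0,3,2,2,2,0,2,3,2]
Step 9: insert tr at [2, 7] -> counters=[0,3,3,2,2,0,2,4,2]
Step 10: insert pvi at [0, 5] -> counters=[1,3,3,2,2,1,2,4,2]
Step 11: insert fb at [2, 3] -> counters=[1,3,4,3,2,1,2,4,2]
Step 12: insert fb at [2, 3] -> counters=[1,3,5,4,2,1,2,4,2]
Step 13: delete cdx at [6, 8] -> counters=[1,3,5,4,2,1,1,4,1]
Step 14: insert fb at [2, 3] -> counters=[1,3,6,5,2,1,1,4,1]
Step 15: insert tr at [2, 7] -> counters=[1,3,7,5,2,1,1,5,1]
Step 16: insert s at [2, 3] -> counters=[1,3,8,6,2,1,1,5,1]
Step 17: delete lm at [4, 8] -> counters=[1,3,8,6,1,1,1,5,0]
Step 18: insert azm at [1, 6] -> counters=[1,4,8,6,1,1,2,5,0]
Step 19: insert tr at [2, 7] -> counters=[1,4,9,6,1,1,2,6,0]
Step 20: insert lm at [4, 8] -> counters=[1,4,9,6,2,1,2,6,1]
Final counters=[1,4,9,6,2,1,2,6,1] -> counters[3]=6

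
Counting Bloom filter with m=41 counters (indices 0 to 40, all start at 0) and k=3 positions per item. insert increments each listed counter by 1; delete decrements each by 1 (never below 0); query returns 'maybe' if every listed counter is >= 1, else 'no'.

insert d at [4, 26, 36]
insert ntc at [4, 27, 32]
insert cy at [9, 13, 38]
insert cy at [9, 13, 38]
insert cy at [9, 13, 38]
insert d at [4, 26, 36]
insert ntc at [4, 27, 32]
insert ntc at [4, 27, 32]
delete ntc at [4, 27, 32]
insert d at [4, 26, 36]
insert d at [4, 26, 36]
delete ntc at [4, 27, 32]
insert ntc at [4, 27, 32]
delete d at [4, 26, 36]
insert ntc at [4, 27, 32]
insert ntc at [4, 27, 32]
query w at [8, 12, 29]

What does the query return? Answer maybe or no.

Answer: no

Derivation:
Step 1: insert d at [4, 26, 36] -> counters=[0,0,0,0,1,0,0,0,0,0,0,0,0,0,0,0,0,0,0,0,0,0,0,0,0,0,1,0,0,0,0,0,0,0,0,0,1,0,0,0,0]
Step 2: insert ntc at [4, 27, 32] -> counters=[0,0,0,0,2,0,0,0,0,0,0,0,0,0,0,0,0,0,0,0,0,0,0,0,0,0,1,1,0,0,0,0,1,0,0,0,1,0,0,0,0]
Step 3: insert cy at [9, 13, 38] -> counters=[0,0,0,0,2,0,0,0,0,1,0,0,0,1,0,0,0,0,0,0,0,0,0,0,0,0,1,1,0,0,0,0,1,0,0,0,1,0,1,0,0]
Step 4: insert cy at [9, 13, 38] -> counters=[0,0,0,0,2,0,0,0,0,2,0,0,0,2,0,0,0,0,0,0,0,0,0,0,0,0,1,1,0,0,0,0,1,0,0,0,1,0,2,0,0]
Step 5: insert cy at [9, 13, 38] -> counters=[0,0,0,0,2,0,0,0,0,3,0,0,0,3,0,0,0,0,0,0,0,0,0,0,0,0,1,1,0,0,0,0,1,0,0,0,1,0,3,0,0]
Step 6: insert d at [4, 26, 36] -> counters=[0,0,0,0,3,0,0,0,0,3,0,0,0,3,0,0,0,0,0,0,0,0,0,0,0,0,2,1,0,0,0,0,1,0,0,0,2,0,3,0,0]
Step 7: insert ntc at [4, 27, 32] -> counters=[0,0,0,0,4,0,0,0,0,3,0,0,0,3,0,0,0,0,0,0,0,0,0,0,0,0,2,2,0,0,0,0,2,0,0,0,2,0,3,0,0]
Step 8: insert ntc at [4, 27, 32] -> counters=[0,0,0,0,5,0,0,0,0,3,0,0,0,3,0,0,0,0,0,0,0,0,0,0,0,0,2,3,0,0,0,0,3,0,0,0,2,0,3,0,0]
Step 9: delete ntc at [4, 27, 32] -> counters=[0,0,0,0,4,0,0,0,0,3,0,0,0,3,0,0,0,0,0,0,0,0,0,0,0,0,2,2,0,0,0,0,2,0,0,0,2,0,3,0,0]
Step 10: insert d at [4, 26, 36] -> counters=[0,0,0,0,5,0,0,0,0,3,0,0,0,3,0,0,0,0,0,0,0,0,0,0,0,0,3,2,0,0,0,0,2,0,0,0,3,0,3,0,0]
Step 11: insert d at [4, 26, 36] -> counters=[0,0,0,0,6,0,0,0,0,3,0,0,0,3,0,0,0,0,0,0,0,0,0,0,0,0,4,2,0,0,0,0,2,0,0,0,4,0,3,0,0]
Step 12: delete ntc at [4, 27, 32] -> counters=[0,0,0,0,5,0,0,0,0,3,0,0,0,3,0,0,0,0,0,0,0,0,0,0,0,0,4,1,0,0,0,0,1,0,0,0,4,0,3,0,0]
Step 13: insert ntc at [4, 27, 32] -> counters=[0,0,0,0,6,0,0,0,0,3,0,0,0,3,0,0,0,0,0,0,0,0,0,0,0,0,4,2,0,0,0,0,2,0,0,0,4,0,3,0,0]
Step 14: delete d at [4, 26, 36] -> counters=[0,0,0,0,5,0,0,0,0,3,0,0,0,3,0,0,0,0,0,0,0,0,0,0,0,0,3,2,0,0,0,0,2,0,0,0,3,0,3,0,0]
Step 15: insert ntc at [4, 27, 32] -> counters=[0,0,0,0,6,0,0,0,0,3,0,0,0,3,0,0,0,0,0,0,0,0,0,0,0,0,3,3,0,0,0,0,3,0,0,0,3,0,3,0,0]
Step 16: insert ntc at [4, 27, 32] -> counters=[0,0,0,0,7,0,0,0,0,3,0,0,0,3,0,0,0,0,0,0,0,0,0,0,0,0,3,4,0,0,0,0,4,0,0,0,3,0,3,0,0]
Query w: check counters[8]=0 counters[12]=0 counters[29]=0 -> no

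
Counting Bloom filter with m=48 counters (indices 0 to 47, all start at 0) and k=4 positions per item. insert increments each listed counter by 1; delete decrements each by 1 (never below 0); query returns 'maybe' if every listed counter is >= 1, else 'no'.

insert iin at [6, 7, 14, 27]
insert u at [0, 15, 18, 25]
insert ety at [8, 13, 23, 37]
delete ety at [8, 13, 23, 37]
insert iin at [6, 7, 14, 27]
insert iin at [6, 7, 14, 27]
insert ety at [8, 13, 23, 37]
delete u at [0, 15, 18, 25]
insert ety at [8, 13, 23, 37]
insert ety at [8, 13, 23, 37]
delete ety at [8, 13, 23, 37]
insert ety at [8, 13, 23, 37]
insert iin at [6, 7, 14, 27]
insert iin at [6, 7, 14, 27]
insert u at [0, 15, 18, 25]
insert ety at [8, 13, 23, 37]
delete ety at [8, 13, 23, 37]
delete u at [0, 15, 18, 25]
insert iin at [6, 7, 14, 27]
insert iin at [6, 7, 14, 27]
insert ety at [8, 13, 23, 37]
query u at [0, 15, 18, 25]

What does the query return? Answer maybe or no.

Step 1: insert iin at [6, 7, 14, 27] -> counters=[0,0,0,0,0,0,1,1,0,0,0,0,0,0,1,0,0,0,0,0,0,0,0,0,0,0,0,1,0,0,0,0,0,0,0,0,0,0,0,0,0,0,0,0,0,0,0,0]
Step 2: insert u at [0, 15, 18, 25] -> counters=[1,0,0,0,0,0,1,1,0,0,0,0,0,0,1,1,0,0,1,0,0,0,0,0,0,1,0,1,0,0,0,0,0,0,0,0,0,0,0,0,0,0,0,0,0,0,0,0]
Step 3: insert ety at [8, 13, 23, 37] -> counters=[1,0,0,0,0,0,1,1,1,0,0,0,0,1,1,1,0,0,1,0,0,0,0,1,0,1,0,1,0,0,0,0,0,0,0,0,0,1,0,0,0,0,0,0,0,0,0,0]
Step 4: delete ety at [8, 13, 23, 37] -> counters=[1,0,0,0,0,0,1,1,0,0,0,0,0,0,1,1,0,0,1,0,0,0,0,0,0,1,0,1,0,0,0,0,0,0,0,0,0,0,0,0,0,0,0,0,0,0,0,0]
Step 5: insert iin at [6, 7, 14, 27] -> counters=[1,0,0,0,0,0,2,2,0,0,0,0,0,0,2,1,0,0,1,0,0,0,0,0,0,1,0,2,0,0,0,0,0,0,0,0,0,0,0,0,0,0,0,0,0,0,0,0]
Step 6: insert iin at [6, 7, 14, 27] -> counters=[1,0,0,0,0,0,3,3,0,0,0,0,0,0,3,1,0,0,1,0,0,0,0,0,0,1,0,3,0,0,0,0,0,0,0,0,0,0,0,0,0,0,0,0,0,0,0,0]
Step 7: insert ety at [8, 13, 23, 37] -> counters=[1,0,0,0,0,0,3,3,1,0,0,0,0,1,3,1,0,0,1,0,0,0,0,1,0,1,0,3,0,0,0,0,0,0,0,0,0,1,0,0,0,0,0,0,0,0,0,0]
Step 8: delete u at [0, 15, 18, 25] -> counters=[0,0,0,0,0,0,3,3,1,0,0,0,0,1,3,0,0,0,0,0,0,0,0,1,0,0,0,3,0,0,0,0,0,0,0,0,0,1,0,0,0,0,0,0,0,0,0,0]
Step 9: insert ety at [8, 13, 23, 37] -> counters=[0,0,0,0,0,0,3,3,2,0,0,0,0,2,3,0,0,0,0,0,0,0,0,2,0,0,0,3,0,0,0,0,0,0,0,0,0,2,0,0,0,0,0,0,0,0,0,0]
Step 10: insert ety at [8, 13, 23, 37] -> counters=[0,0,0,0,0,0,3,3,3,0,0,0,0,3,3,0,0,0,0,0,0,0,0,3,0,0,0,3,0,0,0,0,0,0,0,0,0,3,0,0,0,0,0,0,0,0,0,0]
Step 11: delete ety at [8, 13, 23, 37] -> counters=[0,0,0,0,0,0,3,3,2,0,0,0,0,2,3,0,0,0,0,0,0,0,0,2,0,0,0,3,0,0,0,0,0,0,0,0,0,2,0,0,0,0,0,0,0,0,0,0]
Step 12: insert ety at [8, 13, 23, 37] -> counters=[0,0,0,0,0,0,3,3,3,0,0,0,0,3,3,0,0,0,0,0,0,0,0,3,0,0,0,3,0,0,0,0,0,0,0,0,0,3,0,0,0,0,0,0,0,0,0,0]
Step 13: insert iin at [6, 7, 14, 27] -> counters=[0,0,0,0,0,0,4,4,3,0,0,0,0,3,4,0,0,0,0,0,0,0,0,3,0,0,0,4,0,0,0,0,0,0,0,0,0,3,0,0,0,0,0,0,0,0,0,0]
Step 14: insert iin at [6, 7, 14, 27] -> counters=[0,0,0,0,0,0,5,5,3,0,0,0,0,3,5,0,0,0,0,0,0,0,0,3,0,0,0,5,0,0,0,0,0,0,0,0,0,3,0,0,0,0,0,0,0,0,0,0]
Step 15: insert u at [0, 15, 18, 25] -> counters=[1,0,0,0,0,0,5,5,3,0,0,0,0,3,5,1,0,0,1,0,0,0,0,3,0,1,0,5,0,0,0,0,0,0,0,0,0,3,0,0,0,0,0,0,0,0,0,0]
Step 16: insert ety at [8, 13, 23, 37] -> counters=[1,0,0,0,0,0,5,5,4,0,0,0,0,4,5,1,0,0,1,0,0,0,0,4,0,1,0,5,0,0,0,0,0,0,0,0,0,4,0,0,0,0,0,0,0,0,0,0]
Step 17: delete ety at [8, 13, 23, 37] -> counters=[1,0,0,0,0,0,5,5,3,0,0,0,0,3,5,1,0,0,1,0,0,0,0,3,0,1,0,5,0,0,0,0,0,0,0,0,0,3,0,0,0,0,0,0,0,0,0,0]
Step 18: delete u at [0, 15, 18, 25] -> counters=[0,0,0,0,0,0,5,5,3,0,0,0,0,3,5,0,0,0,0,0,0,0,0,3,0,0,0,5,0,0,0,0,0,0,0,0,0,3,0,0,0,0,0,0,0,0,0,0]
Step 19: insert iin at [6, 7, 14, 27] -> counters=[0,0,0,0,0,0,6,6,3,0,0,0,0,3,6,0,0,0,0,0,0,0,0,3,0,0,0,6,0,0,0,0,0,0,0,0,0,3,0,0,0,0,0,0,0,0,0,0]
Step 20: insert iin at [6, 7, 14, 27] -> counters=[0,0,0,0,0,0,7,7,3,0,0,0,0,3,7,0,0,0,0,0,0,0,0,3,0,0,0,7,0,0,0,0,0,0,0,0,0,3,0,0,0,0,0,0,0,0,0,0]
Step 21: insert ety at [8, 13, 23, 37] -> counters=[0,0,0,0,0,0,7,7,4,0,0,0,0,4,7,0,0,0,0,0,0,0,0,4,0,0,0,7,0,0,0,0,0,0,0,0,0,4,0,0,0,0,0,0,0,0,0,0]
Query u: check counters[0]=0 counters[15]=0 counters[18]=0 counters[25]=0 -> no

Answer: no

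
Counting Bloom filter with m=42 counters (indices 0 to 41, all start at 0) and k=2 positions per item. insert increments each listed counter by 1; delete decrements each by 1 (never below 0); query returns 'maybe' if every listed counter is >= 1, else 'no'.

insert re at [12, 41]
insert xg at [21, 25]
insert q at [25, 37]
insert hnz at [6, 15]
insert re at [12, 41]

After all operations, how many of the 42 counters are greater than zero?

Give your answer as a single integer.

Step 1: insert re at [12, 41] -> counters=[0,0,0,0,0,0,0,0,0,0,0,0,1,0,0,0,0,0,0,0,0,0,0,0,0,0,0,0,0,0,0,0,0,0,0,0,0,0,0,0,0,1]
Step 2: insert xg at [21, 25] -> counters=[0,0,0,0,0,0,0,0,0,0,0,0,1,0,0,0,0,0,0,0,0,1,0,0,0,1,0,0,0,0,0,0,0,0,0,0,0,0,0,0,0,1]
Step 3: insert q at [25, 37] -> counters=[0,0,0,0,0,0,0,0,0,0,0,0,1,0,0,0,0,0,0,0,0,1,0,0,0,2,0,0,0,0,0,0,0,0,0,0,0,1,0,0,0,1]
Step 4: insert hnz at [6, 15] -> counters=[0,0,0,0,0,0,1,0,0,0,0,0,1,0,0,1,0,0,0,0,0,1,0,0,0,2,0,0,0,0,0,0,0,0,0,0,0,1,0,0,0,1]
Step 5: insert re at [12, 41] -> counters=[0,0,0,0,0,0,1,0,0,0,0,0,2,0,0,1,0,0,0,0,0,1,0,0,0,2,0,0,0,0,0,0,0,0,0,0,0,1,0,0,0,2]
Final counters=[0,0,0,0,0,0,1,0,0,0,0,0,2,0,0,1,0,0,0,0,0,1,0,0,0,2,0,0,0,0,0,0,0,0,0,0,0,1,0,0,0,2] -> 7 nonzero

Answer: 7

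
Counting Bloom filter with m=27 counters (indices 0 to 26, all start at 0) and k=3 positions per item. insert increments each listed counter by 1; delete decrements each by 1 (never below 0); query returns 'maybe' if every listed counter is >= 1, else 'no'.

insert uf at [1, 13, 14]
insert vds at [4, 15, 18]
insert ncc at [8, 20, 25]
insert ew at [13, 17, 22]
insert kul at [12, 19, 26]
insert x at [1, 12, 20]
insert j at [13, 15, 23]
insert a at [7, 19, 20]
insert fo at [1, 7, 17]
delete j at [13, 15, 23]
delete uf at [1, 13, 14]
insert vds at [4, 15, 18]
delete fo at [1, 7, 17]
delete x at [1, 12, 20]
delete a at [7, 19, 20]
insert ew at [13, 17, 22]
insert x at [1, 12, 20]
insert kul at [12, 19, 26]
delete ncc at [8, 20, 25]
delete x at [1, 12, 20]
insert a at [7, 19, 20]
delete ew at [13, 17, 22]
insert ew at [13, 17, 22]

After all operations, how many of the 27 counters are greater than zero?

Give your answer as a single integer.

Answer: 11

Derivation:
Step 1: insert uf at [1, 13, 14] -> counters=[0,1,0,0,0,0,0,0,0,0,0,0,0,1,1,0,0,0,0,0,0,0,0,0,0,0,0]
Step 2: insert vds at [4, 15, 18] -> counters=[0,1,0,0,1,0,0,0,0,0,0,0,0,1,1,1,0,0,1,0,0,0,0,0,0,0,0]
Step 3: insert ncc at [8, 20, 25] -> counters=[0,1,0,0,1,0,0,0,1,0,0,0,0,1,1,1,0,0,1,0,1,0,0,0,0,1,0]
Step 4: insert ew at [13, 17, 22] -> counters=[0,1,0,0,1,0,0,0,1,0,0,0,0,2,1,1,0,1,1,0,1,0,1,0,0,1,0]
Step 5: insert kul at [12, 19, 26] -> counters=[0,1,0,0,1,0,0,0,1,0,0,0,1,2,1,1,0,1,1,1,1,0,1,0,0,1,1]
Step 6: insert x at [1, 12, 20] -> counters=[0,2,0,0,1,0,0,0,1,0,0,0,2,2,1,1,0,1,1,1,2,0,1,0,0,1,1]
Step 7: insert j at [13, 15, 23] -> counters=[0,2,0,0,1,0,0,0,1,0,0,0,2,3,1,2,0,1,1,1,2,0,1,1,0,1,1]
Step 8: insert a at [7, 19, 20] -> counters=[0,2,0,0,1,0,0,1,1,0,0,0,2,3,1,2,0,1,1,2,3,0,1,1,0,1,1]
Step 9: insert fo at [1, 7, 17] -> counters=[0,3,0,0,1,0,0,2,1,0,0,0,2,3,1,2,0,2,1,2,3,0,1,1,0,1,1]
Step 10: delete j at [13, 15, 23] -> counters=[0,3,0,0,1,0,0,2,1,0,0,0,2,2,1,1,0,2,1,2,3,0,1,0,0,1,1]
Step 11: delete uf at [1, 13, 14] -> counters=[0,2,0,0,1,0,0,2,1,0,0,0,2,1,0,1,0,2,1,2,3,0,1,0,0,1,1]
Step 12: insert vds at [4, 15, 18] -> counters=[0,2,0,0,2,0,0,2,1,0,0,0,2,1,0,2,0,2,2,2,3,0,1,0,0,1,1]
Step 13: delete fo at [1, 7, 17] -> counters=[0,1,0,0,2,0,0,1,1,0,0,0,2,1,0,2,0,1,2,2,3,0,1,0,0,1,1]
Step 14: delete x at [1, 12, 20] -> counters=[0,0,0,0,2,0,0,1,1,0,0,0,1,1,0,2,0,1,2,2,2,0,1,0,0,1,1]
Step 15: delete a at [7, 19, 20] -> counters=[0,0,0,0,2,0,0,0,1,0,0,0,1,1,0,2,0,1,2,1,1,0,1,0,0,1,1]
Step 16: insert ew at [13, 17, 22] -> counters=[0,0,0,0,2,0,0,0,1,0,0,0,1,2,0,2,0,2,2,1,1,0,2,0,0,1,1]
Step 17: insert x at [1, 12, 20] -> counters=[0,1,0,0,2,0,0,0,1,0,0,0,2,2,0,2,0,2,2,1,2,0,2,0,0,1,1]
Step 18: insert kul at [12, 19, 26] -> counters=[0,1,0,0,2,0,0,0,1,0,0,0,3,2,0,2,0,2,2,2,2,0,2,0,0,1,2]
Step 19: delete ncc at [8, 20, 25] -> counters=[0,1,0,0,2,0,0,0,0,0,0,0,3,2,0,2,0,2,2,2,1,0,2,0,0,0,2]
Step 20: delete x at [1, 12, 20] -> counters=[0,0,0,0,2,0,0,0,0,0,0,0,2,2,0,2,0,2,2,2,0,0,2,0,0,0,2]
Step 21: insert a at [7, 19, 20] -> counters=[0,0,0,0,2,0,0,1,0,0,0,0,2,2,0,2,0,2,2,3,1,0,2,0,0,0,2]
Step 22: delete ew at [13, 17, 22] -> counters=[0,0,0,0,2,0,0,1,0,0,0,0,2,1,0,2,0,1,2,3,1,0,1,0,0,0,2]
Step 23: insert ew at [13, 17, 22] -> counters=[0,0,0,0,2,0,0,1,0,0,0,0,2,2,0,2,0,2,2,3,1,0,2,0,0,0,2]
Final counters=[0,0,0,0,2,0,0,1,0,0,0,0,2,2,0,2,0,2,2,3,1,0,2,0,0,0,2] -> 11 nonzero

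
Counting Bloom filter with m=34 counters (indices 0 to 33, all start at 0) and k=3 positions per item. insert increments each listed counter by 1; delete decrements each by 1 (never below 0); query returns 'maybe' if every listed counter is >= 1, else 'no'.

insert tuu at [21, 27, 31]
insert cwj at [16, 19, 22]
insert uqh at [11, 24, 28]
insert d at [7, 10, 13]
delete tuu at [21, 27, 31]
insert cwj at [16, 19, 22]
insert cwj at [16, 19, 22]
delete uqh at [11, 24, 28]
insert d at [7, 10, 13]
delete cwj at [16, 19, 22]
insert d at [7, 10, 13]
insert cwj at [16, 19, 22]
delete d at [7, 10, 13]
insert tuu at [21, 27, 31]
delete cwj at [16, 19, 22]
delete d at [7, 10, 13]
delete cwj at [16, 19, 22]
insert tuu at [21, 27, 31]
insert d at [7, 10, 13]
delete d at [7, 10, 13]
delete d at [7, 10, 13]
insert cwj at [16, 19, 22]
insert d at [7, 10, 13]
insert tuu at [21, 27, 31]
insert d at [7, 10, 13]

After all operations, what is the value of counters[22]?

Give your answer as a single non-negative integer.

Answer: 2

Derivation:
Step 1: insert tuu at [21, 27, 31] -> counters=[0,0,0,0,0,0,0,0,0,0,0,0,0,0,0,0,0,0,0,0,0,1,0,0,0,0,0,1,0,0,0,1,0,0]
Step 2: insert cwj at [16, 19, 22] -> counters=[0,0,0,0,0,0,0,0,0,0,0,0,0,0,0,0,1,0,0,1,0,1,1,0,0,0,0,1,0,0,0,1,0,0]
Step 3: insert uqh at [11, 24, 28] -> counters=[0,0,0,0,0,0,0,0,0,0,0,1,0,0,0,0,1,0,0,1,0,1,1,0,1,0,0,1,1,0,0,1,0,0]
Step 4: insert d at [7, 10, 13] -> counters=[0,0,0,0,0,0,0,1,0,0,1,1,0,1,0,0,1,0,0,1,0,1,1,0,1,0,0,1,1,0,0,1,0,0]
Step 5: delete tuu at [21, 27, 31] -> counters=[0,0,0,0,0,0,0,1,0,0,1,1,0,1,0,0,1,0,0,1,0,0,1,0,1,0,0,0,1,0,0,0,0,0]
Step 6: insert cwj at [16, 19, 22] -> counters=[0,0,0,0,0,0,0,1,0,0,1,1,0,1,0,0,2,0,0,2,0,0,2,0,1,0,0,0,1,0,0,0,0,0]
Step 7: insert cwj at [16, 19, 22] -> counters=[0,0,0,0,0,0,0,1,0,0,1,1,0,1,0,0,3,0,0,3,0,0,3,0,1,0,0,0,1,0,0,0,0,0]
Step 8: delete uqh at [11, 24, 28] -> counters=[0,0,0,0,0,0,0,1,0,0,1,0,0,1,0,0,3,0,0,3,0,0,3,0,0,0,0,0,0,0,0,0,0,0]
Step 9: insert d at [7, 10, 13] -> counters=[0,0,0,0,0,0,0,2,0,0,2,0,0,2,0,0,3,0,0,3,0,0,3,0,0,0,0,0,0,0,0,0,0,0]
Step 10: delete cwj at [16, 19, 22] -> counters=[0,0,0,0,0,0,0,2,0,0,2,0,0,2,0,0,2,0,0,2,0,0,2,0,0,0,0,0,0,0,0,0,0,0]
Step 11: insert d at [7, 10, 13] -> counters=[0,0,0,0,0,0,0,3,0,0,3,0,0,3,0,0,2,0,0,2,0,0,2,0,0,0,0,0,0,0,0,0,0,0]
Step 12: insert cwj at [16, 19, 22] -> counters=[0,0,0,0,0,0,0,3,0,0,3,0,0,3,0,0,3,0,0,3,0,0,3,0,0,0,0,0,0,0,0,0,0,0]
Step 13: delete d at [7, 10, 13] -> counters=[0,0,0,0,0,0,0,2,0,0,2,0,0,2,0,0,3,0,0,3,0,0,3,0,0,0,0,0,0,0,0,0,0,0]
Step 14: insert tuu at [21, 27, 31] -> counters=[0,0,0,0,0,0,0,2,0,0,2,0,0,2,0,0,3,0,0,3,0,1,3,0,0,0,0,1,0,0,0,1,0,0]
Step 15: delete cwj at [16, 19, 22] -> counters=[0,0,0,0,0,0,0,2,0,0,2,0,0,2,0,0,2,0,0,2,0,1,2,0,0,0,0,1,0,0,0,1,0,0]
Step 16: delete d at [7, 10, 13] -> counters=[0,0,0,0,0,0,0,1,0,0,1,0,0,1,0,0,2,0,0,2,0,1,2,0,0,0,0,1,0,0,0,1,0,0]
Step 17: delete cwj at [16, 19, 22] -> counters=[0,0,0,0,0,0,0,1,0,0,1,0,0,1,0,0,1,0,0,1,0,1,1,0,0,0,0,1,0,0,0,1,0,0]
Step 18: insert tuu at [21, 27, 31] -> counters=[0,0,0,0,0,0,0,1,0,0,1,0,0,1,0,0,1,0,0,1,0,2,1,0,0,0,0,2,0,0,0,2,0,0]
Step 19: insert d at [7, 10, 13] -> counters=[0,0,0,0,0,0,0,2,0,0,2,0,0,2,0,0,1,0,0,1,0,2,1,0,0,0,0,2,0,0,0,2,0,0]
Step 20: delete d at [7, 10, 13] -> counters=[0,0,0,0,0,0,0,1,0,0,1,0,0,1,0,0,1,0,0,1,0,2,1,0,0,0,0,2,0,0,0,2,0,0]
Step 21: delete d at [7, 10, 13] -> counters=[0,0,0,0,0,0,0,0,0,0,0,0,0,0,0,0,1,0,0,1,0,2,1,0,0,0,0,2,0,0,0,2,0,0]
Step 22: insert cwj at [16, 19, 22] -> counters=[0,0,0,0,0,0,0,0,0,0,0,0,0,0,0,0,2,0,0,2,0,2,2,0,0,0,0,2,0,0,0,2,0,0]
Step 23: insert d at [7, 10, 13] -> counters=[0,0,0,0,0,0,0,1,0,0,1,0,0,1,0,0,2,0,0,2,0,2,2,0,0,0,0,2,0,0,0,2,0,0]
Step 24: insert tuu at [21, 27, 31] -> counters=[0,0,0,0,0,0,0,1,0,0,1,0,0,1,0,0,2,0,0,2,0,3,2,0,0,0,0,3,0,0,0,3,0,0]
Step 25: insert d at [7, 10, 13] -> counters=[0,0,0,0,0,0,0,2,0,0,2,0,0,2,0,0,2,0,0,2,0,3,2,0,0,0,0,3,0,0,0,3,0,0]
Final counters=[0,0,0,0,0,0,0,2,0,0,2,0,0,2,0,0,2,0,0,2,0,3,2,0,0,0,0,3,0,0,0,3,0,0] -> counters[22]=2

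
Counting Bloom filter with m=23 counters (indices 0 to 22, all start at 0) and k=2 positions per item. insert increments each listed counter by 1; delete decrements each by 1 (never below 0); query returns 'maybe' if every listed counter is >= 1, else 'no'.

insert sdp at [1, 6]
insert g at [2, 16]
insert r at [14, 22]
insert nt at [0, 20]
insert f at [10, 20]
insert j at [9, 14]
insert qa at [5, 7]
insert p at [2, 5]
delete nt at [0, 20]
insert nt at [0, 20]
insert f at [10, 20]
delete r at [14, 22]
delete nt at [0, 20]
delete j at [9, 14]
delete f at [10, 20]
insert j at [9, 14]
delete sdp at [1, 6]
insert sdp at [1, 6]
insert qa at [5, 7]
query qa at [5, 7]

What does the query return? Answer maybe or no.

Step 1: insert sdp at [1, 6] -> counters=[0,1,0,0,0,0,1,0,0,0,0,0,0,0,0,0,0,0,0,0,0,0,0]
Step 2: insert g at [2, 16] -> counters=[0,1,1,0,0,0,1,0,0,0,0,0,0,0,0,0,1,0,0,0,0,0,0]
Step 3: insert r at [14, 22] -> counters=[0,1,1,0,0,0,1,0,0,0,0,0,0,0,1,0,1,0,0,0,0,0,1]
Step 4: insert nt at [0, 20] -> counters=[1,1,1,0,0,0,1,0,0,0,0,0,0,0,1,0,1,0,0,0,1,0,1]
Step 5: insert f at [10, 20] -> counters=[1,1,1,0,0,0,1,0,0,0,1,0,0,0,1,0,1,0,0,0,2,0,1]
Step 6: insert j at [9, 14] -> counters=[1,1,1,0,0,0,1,0,0,1,1,0,0,0,2,0,1,0,0,0,2,0,1]
Step 7: insert qa at [5, 7] -> counters=[1,1,1,0,0,1,1,1,0,1,1,0,0,0,2,0,1,0,0,0,2,0,1]
Step 8: insert p at [2, 5] -> counters=[1,1,2,0,0,2,1,1,0,1,1,0,0,0,2,0,1,0,0,0,2,0,1]
Step 9: delete nt at [0, 20] -> counters=[0,1,2,0,0,2,1,1,0,1,1,0,0,0,2,0,1,0,0,0,1,0,1]
Step 10: insert nt at [0, 20] -> counters=[1,1,2,0,0,2,1,1,0,1,1,0,0,0,2,0,1,0,0,0,2,0,1]
Step 11: insert f at [10, 20] -> counters=[1,1,2,0,0,2,1,1,0,1,2,0,0,0,2,0,1,0,0,0,3,0,1]
Step 12: delete r at [14, 22] -> counters=[1,1,2,0,0,2,1,1,0,1,2,0,0,0,1,0,1,0,0,0,3,0,0]
Step 13: delete nt at [0, 20] -> counters=[0,1,2,0,0,2,1,1,0,1,2,0,0,0,1,0,1,0,0,0,2,0,0]
Step 14: delete j at [9, 14] -> counters=[0,1,2,0,0,2,1,1,0,0,2,0,0,0,0,0,1,0,0,0,2,0,0]
Step 15: delete f at [10, 20] -> counters=[0,1,2,0,0,2,1,1,0,0,1,0,0,0,0,0,1,0,0,0,1,0,0]
Step 16: insert j at [9, 14] -> counters=[0,1,2,0,0,2,1,1,0,1,1,0,0,0,1,0,1,0,0,0,1,0,0]
Step 17: delete sdp at [1, 6] -> counters=[0,0,2,0,0,2,0,1,0,1,1,0,0,0,1,0,1,0,0,0,1,0,0]
Step 18: insert sdp at [1, 6] -> counters=[0,1,2,0,0,2,1,1,0,1,1,0,0,0,1,0,1,0,0,0,1,0,0]
Step 19: insert qa at [5, 7] -> counters=[0,1,2,0,0,3,1,2,0,1,1,0,0,0,1,0,1,0,0,0,1,0,0]
Query qa: check counters[5]=3 counters[7]=2 -> maybe

Answer: maybe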